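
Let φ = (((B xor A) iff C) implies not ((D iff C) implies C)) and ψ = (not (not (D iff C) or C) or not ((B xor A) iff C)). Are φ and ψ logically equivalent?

equivalent

A | B | C | D || φ | ψ
0 | 0 | 0 | 0 || 1 | 1
0 | 0 | 0 | 1 || 0 | 0
0 | 0 | 1 | 0 || 1 | 1
0 | 0 | 1 | 1 || 1 | 1
0 | 1 | 0 | 0 || 1 | 1
0 | 1 | 0 | 1 || 1 | 1
0 | 1 | 1 | 0 || 0 | 0
0 | 1 | 1 | 1 || 0 | 0
1 | 0 | 0 | 0 || 1 | 1
1 | 0 | 0 | 1 || 1 | 1
1 | 0 | 1 | 0 || 0 | 0
1 | 0 | 1 | 1 || 0 | 0
1 | 1 | 0 | 0 || 1 | 1
1 | 1 | 0 | 1 || 0 | 0
1 | 1 | 1 | 0 || 1 | 1
1 | 1 | 1 | 1 || 1 | 1
The columns for φ and ψ agree on every row, so they are logically equivalent.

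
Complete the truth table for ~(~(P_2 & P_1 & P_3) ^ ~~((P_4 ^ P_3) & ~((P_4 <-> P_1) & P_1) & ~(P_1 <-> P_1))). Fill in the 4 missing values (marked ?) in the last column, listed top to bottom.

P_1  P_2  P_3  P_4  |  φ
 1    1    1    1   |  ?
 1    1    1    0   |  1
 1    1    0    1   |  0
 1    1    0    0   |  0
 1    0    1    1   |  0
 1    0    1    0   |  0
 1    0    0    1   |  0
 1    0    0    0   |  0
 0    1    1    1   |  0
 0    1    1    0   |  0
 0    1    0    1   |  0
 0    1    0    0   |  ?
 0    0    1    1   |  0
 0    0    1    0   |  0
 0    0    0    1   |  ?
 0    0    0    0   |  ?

Row P_1=1, P_2=1, P_3=1, P_4=1: ~(P_2 & P_1 & P_3) = 0, ~~((P_4 ^ P_3) & ~((P_4 <-> P_1) & P_1) & ~(P_1 <-> P_1)) = 0, (~(P_2 & P_1 & P_3) ^ ~~((P_4 ^ P_3) & ~((P_4 <-> P_1) & P_1) & ~(P_1 <-> P_1))) = 0, so the formula = 1.
Row P_1=0, P_2=1, P_3=0, P_4=0: ~(P_2 & P_1 & P_3) = 1, ~~((P_4 ^ P_3) & ~((P_4 <-> P_1) & P_1) & ~(P_1 <-> P_1)) = 0, (~(P_2 & P_1 & P_3) ^ ~~((P_4 ^ P_3) & ~((P_4 <-> P_1) & P_1) & ~(P_1 <-> P_1))) = 1, so the formula = 0.
Row P_1=0, P_2=0, P_3=0, P_4=1: ~(P_2 & P_1 & P_3) = 1, ~~((P_4 ^ P_3) & ~((P_4 <-> P_1) & P_1) & ~(P_1 <-> P_1)) = 0, (~(P_2 & P_1 & P_3) ^ ~~((P_4 ^ P_3) & ~((P_4 <-> P_1) & P_1) & ~(P_1 <-> P_1))) = 1, so the formula = 0.
Row P_1=0, P_2=0, P_3=0, P_4=0: ~(P_2 & P_1 & P_3) = 1, ~~((P_4 ^ P_3) & ~((P_4 <-> P_1) & P_1) & ~(P_1 <-> P_1)) = 0, (~(P_2 & P_1 & P_3) ^ ~~((P_4 ^ P_3) & ~((P_4 <-> P_1) & P_1) & ~(P_1 <-> P_1))) = 1, so the formula = 0.

1, 0, 0, 0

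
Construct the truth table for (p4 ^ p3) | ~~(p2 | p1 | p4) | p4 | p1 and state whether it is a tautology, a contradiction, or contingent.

p1  p2  p3  p4     (p4 ^ p3)  (p1 | p4)  (p2 | (p1 | p4))  ~(p2 | (p1 | p4))  ~~(p2 | (p1 | p4))  φ
F   F   F   F          F          F             F                  T                  F           F
F   F   F   T          T          T             T                  F                  T           T
F   F   T   F          T          F             F                  T                  F           T
F   F   T   T          F          T             T                  F                  T           T
F   T   F   F          F          F             T                  F                  T           T
F   T   F   T          T          T             T                  F                  T           T
F   T   T   F          T          F             T                  F                  T           T
F   T   T   T          F          T             T                  F                  T           T
T   F   F   F          F          T             T                  F                  T           T
T   F   F   T          T          T             T                  F                  T           T
T   F   T   F          T          T             T                  F                  T           T
T   F   T   T          F          T             T                  F                  T           T
T   T   F   F          F          T             T                  F                  T           T
T   T   F   T          T          T             T                  F                  T           T
T   T   T   F          T          T             T                  F                  T           T
T   T   T   T          F          T             T                  F                  T           T
15 of 16 rows are T, so the formula is contingent.

contingent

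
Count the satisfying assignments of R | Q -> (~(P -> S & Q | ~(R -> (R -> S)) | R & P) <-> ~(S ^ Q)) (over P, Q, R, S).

  P   |   Q   |   R   |   S   ||   φ  
False | False | False | False ||  True
False | False | False |  True ||  True
False | False |  True | False || False
False | False |  True |  True ||  True
False |  True | False | False ||  True
False |  True | False |  True || False
False |  True |  True | False ||  True
False |  True |  True |  True || False
 True | False | False | False ||  True
 True | False | False |  True ||  True
 True | False |  True | False || False
 True | False |  True |  True ||  True
 True |  True | False | False || False
 True |  True | False |  True || False
 True |  True |  True | False ||  True
 True |  True |  True |  True || False
The formula is true on 9 of the 16 rows.

9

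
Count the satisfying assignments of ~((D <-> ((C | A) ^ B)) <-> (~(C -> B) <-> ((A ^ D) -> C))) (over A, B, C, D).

A  B  C  D  |  φ
0  0  0  0  |  1
0  0  0  1  |  1
0  0  1  0  |  1
0  0  1  1  |  0
0  1  0  0  |  0
0  1  0  1  |  0
0  1  1  0  |  1
0  1  1  1  |  0
1  0  0  0  |  1
1  0  0  1  |  1
1  0  1  0  |  1
1  0  1  1  |  0
1  1  0  0  |  0
1  1  0  1  |  0
1  1  1  0  |  1
1  1  1  1  |  0
The formula is true on 8 of the 16 rows.

8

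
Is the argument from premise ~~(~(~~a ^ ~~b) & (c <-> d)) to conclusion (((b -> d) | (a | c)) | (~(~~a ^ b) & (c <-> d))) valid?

  a      b      c      d    |    φ      ψ  
 True   True   True   True  |   True   True
 True   True   True  False  |  False   True
 True   True  False   True  |  False   True
 True   True  False  False  |   True   True
 True  False   True   True  |  False   True
 True  False   True  False  |  False   True
 True  False  False   True  |  False   True
 True  False  False  False  |  False   True
False   True   True   True  |  False   True
False   True   True  False  |  False   True
False   True  False   True  |  False   True
False   True  False  False  |  False  False
False  False   True   True  |   True   True
False  False   True  False  |  False   True
False  False  False   True  |  False   True
False  False  False  False  |   True   True
In every row where φ is true, ψ is also true, so φ ⊨ ψ.

yes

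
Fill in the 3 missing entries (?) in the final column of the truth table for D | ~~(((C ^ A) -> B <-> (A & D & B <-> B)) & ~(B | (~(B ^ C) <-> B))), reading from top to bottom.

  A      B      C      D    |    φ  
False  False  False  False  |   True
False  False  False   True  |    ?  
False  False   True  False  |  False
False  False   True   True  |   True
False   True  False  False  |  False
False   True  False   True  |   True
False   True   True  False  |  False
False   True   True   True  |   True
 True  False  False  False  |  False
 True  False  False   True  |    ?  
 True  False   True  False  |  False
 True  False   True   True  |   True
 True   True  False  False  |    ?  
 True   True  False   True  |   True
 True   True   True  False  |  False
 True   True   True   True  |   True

Row A=False, B=False, C=False, D=True: ~~(((C ^ A) -> B <-> (A & D & B <-> B)) & ~(B | (~(B ^ C) <-> B))) = True, so the formula = True.
Row A=True, B=False, C=False, D=True: ~~(((C ^ A) -> B <-> (A & D & B <-> B)) & ~(B | (~(B ^ C) <-> B))) = False, so the formula = True.
Row A=True, B=True, C=False, D=False: ~~(((C ^ A) -> B <-> (A & D & B <-> B)) & ~(B | (~(B ^ C) <-> B))) = False, so the formula = False.

True, True, False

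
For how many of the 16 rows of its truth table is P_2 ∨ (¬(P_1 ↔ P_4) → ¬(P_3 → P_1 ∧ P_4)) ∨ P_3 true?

14

P_1 | P_2 | P_3 | P_4 | (P_1 ↔ P_4) | ¬(P_1 ↔ P_4) | (P_1 ∧ P_4) | (P_3 → (P_1 ∧ P_4)) | ¬(P_3 → (P_1 ∧ P_4)) | φ
--- | --- | --- | --- | ----------- | ------------ | ----------- | ------------------- | -------------------- | -
 F  |  F  |  F  |  F  |      T      |      F       |      F      |          T          |          F           | T
 F  |  F  |  F  |  T  |      F      |      T       |      F      |          T          |          F           | F
 F  |  F  |  T  |  F  |      T      |      F       |      F      |          F          |          T           | T
 F  |  F  |  T  |  T  |      F      |      T       |      F      |          F          |          T           | T
 F  |  T  |  F  |  F  |      T      |      F       |      F      |          T          |          F           | T
 F  |  T  |  F  |  T  |      F      |      T       |      F      |          T          |          F           | T
 F  |  T  |  T  |  F  |      T      |      F       |      F      |          F          |          T           | T
 F  |  T  |  T  |  T  |      F      |      T       |      F      |          F          |          T           | T
 T  |  F  |  F  |  F  |      F      |      T       |      F      |          T          |          F           | F
 T  |  F  |  F  |  T  |      T      |      F       |      T      |          T          |          F           | T
 T  |  F  |  T  |  F  |      F      |      T       |      F      |          F          |          T           | T
 T  |  F  |  T  |  T  |      T      |      F       |      T      |          T          |          F           | T
 T  |  T  |  F  |  F  |      F      |      T       |      F      |          T          |          F           | T
 T  |  T  |  F  |  T  |      T      |      F       |      T      |          T          |          F           | T
 T  |  T  |  T  |  F  |      F      |      T       |      F      |          F          |          T           | T
 T  |  T  |  T  |  T  |      T      |      F       |      T      |          T          |          F           | T
The formula is true on 14 of the 16 rows.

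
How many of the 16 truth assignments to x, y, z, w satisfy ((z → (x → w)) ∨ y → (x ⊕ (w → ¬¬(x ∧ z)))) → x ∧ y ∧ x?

10

x | y | z | w || (x → w) | (z → (x → w)) | ((z → (x → w)) ∨ y) | (x ∧ z) | ¬(x ∧ z) | ¬¬(x ∧ z) | (w → ¬¬(x ∧ z)) | (x ⊕ (w → ¬¬(x ∧ z))) | (x ∧ y ∧ x) | φ
1 | 1 | 1 | 1 ||    1    |       1       |          1          |    1    |    0     |     1     |        1        |           0           |      1      | 1
1 | 1 | 1 | 0 ||    0    |       0       |          1          |    1    |    0     |     1     |        1        |           0           |      1      | 1
1 | 1 | 0 | 1 ||    1    |       1       |          1          |    0    |    1     |     0     |        0        |           1           |      1      | 1
1 | 1 | 0 | 0 ||    0    |       1       |          1          |    0    |    1     |     0     |        1        |           0           |      1      | 1
1 | 0 | 1 | 1 ||    1    |       1       |          1          |    1    |    0     |     1     |        1        |           0           |      0      | 1
1 | 0 | 1 | 0 ||    0    |       0       |          0          |    1    |    0     |     1     |        1        |           0           |      0      | 0
1 | 0 | 0 | 1 ||    1    |       1       |          1          |    0    |    1     |     0     |        0        |           1           |      0      | 0
1 | 0 | 0 | 0 ||    0    |       1       |          1          |    0    |    1     |     0     |        1        |           0           |      0      | 1
0 | 1 | 1 | 1 ||    1    |       1       |          1          |    0    |    1     |     0     |        0        |           0           |      0      | 1
0 | 1 | 1 | 0 ||    1    |       1       |          1          |    0    |    1     |     0     |        1        |           1           |      0      | 0
0 | 1 | 0 | 1 ||    1    |       1       |          1          |    0    |    1     |     0     |        0        |           0           |      0      | 1
0 | 1 | 0 | 0 ||    1    |       1       |          1          |    0    |    1     |     0     |        1        |           1           |      0      | 0
0 | 0 | 1 | 1 ||    1    |       1       |          1          |    0    |    1     |     0     |        0        |           0           |      0      | 1
0 | 0 | 1 | 0 ||    1    |       1       |          1          |    0    |    1     |     0     |        1        |           1           |      0      | 0
0 | 0 | 0 | 1 ||    1    |       1       |          1          |    0    |    1     |     0     |        0        |           0           |      0      | 1
0 | 0 | 0 | 0 ||    1    |       1       |          1          |    0    |    1     |     0     |        1        |           1           |      0      | 0
The formula is true on 10 of the 16 rows.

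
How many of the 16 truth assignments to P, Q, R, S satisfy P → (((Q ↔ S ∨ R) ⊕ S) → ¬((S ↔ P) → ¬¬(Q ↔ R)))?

13

P | Q | R | S | (S ∨ R) | (Q ↔ (S ∨ R)) | ((Q ↔ (S ∨ R)) ⊕ S) | (S ↔ P) | (Q ↔ R) | ¬(Q ↔ R) | ¬¬(Q ↔ R) | ((S ↔ P) → ¬¬(Q ↔ R)) | ¬((S ↔ P) → ¬¬(Q ↔ R)) | φ
- | - | - | - | ------- | ------------- | ------------------- | ------- | ------- | -------- | --------- | --------------------- | ---------------------- | -
0 | 0 | 0 | 0 |    0    |       1       |          1          |    1    |    1    |    0     |     1     |           1           |           0            | 1
0 | 0 | 0 | 1 |    1    |       0       |          1          |    0    |    1    |    0     |     1     |           1           |           0            | 1
0 | 0 | 1 | 0 |    1    |       0       |          0          |    1    |    0    |    1     |     0     |           0           |           1            | 1
0 | 0 | 1 | 1 |    1    |       0       |          1          |    0    |    0    |    1     |     0     |           1           |           0            | 1
0 | 1 | 0 | 0 |    0    |       0       |          0          |    1    |    0    |    1     |     0     |           0           |           1            | 1
0 | 1 | 0 | 1 |    1    |       1       |          0          |    0    |    0    |    1     |     0     |           1           |           0            | 1
0 | 1 | 1 | 0 |    1    |       1       |          1          |    1    |    1    |    0     |     1     |           1           |           0            | 1
0 | 1 | 1 | 1 |    1    |       1       |          0          |    0    |    1    |    0     |     1     |           1           |           0            | 1
1 | 0 | 0 | 0 |    0    |       1       |          1          |    0    |    1    |    0     |     1     |           1           |           0            | 0
1 | 0 | 0 | 1 |    1    |       0       |          1          |    1    |    1    |    0     |     1     |           1           |           0            | 0
1 | 0 | 1 | 0 |    1    |       0       |          0          |    0    |    0    |    1     |     0     |           1           |           0            | 1
1 | 0 | 1 | 1 |    1    |       0       |          1          |    1    |    0    |    1     |     0     |           0           |           1            | 1
1 | 1 | 0 | 0 |    0    |       0       |          0          |    0    |    0    |    1     |     0     |           1           |           0            | 1
1 | 1 | 0 | 1 |    1    |       1       |          0          |    1    |    0    |    1     |     0     |           0           |           1            | 1
1 | 1 | 1 | 0 |    1    |       1       |          1          |    0    |    1    |    0     |     1     |           1           |           0            | 0
1 | 1 | 1 | 1 |    1    |       1       |          0          |    1    |    1    |    0     |     1     |           1           |           0            | 1
The formula is true on 13 of the 16 rows.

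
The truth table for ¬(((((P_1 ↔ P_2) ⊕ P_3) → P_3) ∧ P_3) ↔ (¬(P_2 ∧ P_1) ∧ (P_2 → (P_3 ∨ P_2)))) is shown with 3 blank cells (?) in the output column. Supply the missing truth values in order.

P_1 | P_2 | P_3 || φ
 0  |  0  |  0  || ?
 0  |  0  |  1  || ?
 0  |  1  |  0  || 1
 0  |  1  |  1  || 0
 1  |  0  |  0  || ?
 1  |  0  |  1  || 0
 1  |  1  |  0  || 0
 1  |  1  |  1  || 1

Row P_1=0, P_2=0, P_3=0: ((((P_1 ↔ P_2) ⊕ P_3) → P_3) ∧ P_3) = 0, (¬(P_2 ∧ P_1) ∧ (P_2 → (P_3 ∨ P_2))) = 1, (((((P_1 ↔ P_2) ⊕ P_3) → P_3) ∧ P_3) ↔ (¬(P_2 ∧ P_1) ∧ (P_2 → (P_3 ∨ P_2)))) = 0, so the formula = 1.
Row P_1=0, P_2=0, P_3=1: ((((P_1 ↔ P_2) ⊕ P_3) → P_3) ∧ P_3) = 1, (¬(P_2 ∧ P_1) ∧ (P_2 → (P_3 ∨ P_2))) = 1, (((((P_1 ↔ P_2) ⊕ P_3) → P_3) ∧ P_3) ↔ (¬(P_2 ∧ P_1) ∧ (P_2 → (P_3 ∨ P_2)))) = 1, so the formula = 0.
Row P_1=1, P_2=0, P_3=0: ((((P_1 ↔ P_2) ⊕ P_3) → P_3) ∧ P_3) = 0, (¬(P_2 ∧ P_1) ∧ (P_2 → (P_3 ∨ P_2))) = 1, (((((P_1 ↔ P_2) ⊕ P_3) → P_3) ∧ P_3) ↔ (¬(P_2 ∧ P_1) ∧ (P_2 → (P_3 ∨ P_2)))) = 0, so the formula = 1.

1, 0, 1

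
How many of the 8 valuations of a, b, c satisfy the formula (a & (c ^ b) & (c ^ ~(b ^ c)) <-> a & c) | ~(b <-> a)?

a | b | c || (c ^ b) | (a & (c ^ b)) | (b ^ c) | ~(b ^ c) | (c ^ ~(b ^ c)) | (a & c) | (b <-> a) | ~(b <-> a) | φ
T | T | T ||    F    |       F       |    F    |    T     |       F        |    T    |     T     |     F      | F
T | T | F ||    T    |       T       |    T    |    F     |       F        |    F    |     T     |     F      | T
T | F | T ||    T    |       T       |    T    |    F     |       T        |    T    |     F     |     T      | T
T | F | F ||    F    |       F       |    F    |    T     |       T        |    F    |     F     |     T      | T
F | T | T ||    F    |       F       |    F    |    T     |       F        |    F    |     F     |     T      | T
F | T | F ||    T    |       F       |    T    |    F     |       F        |    F    |     F     |     T      | T
F | F | T ||    T    |       F       |    T    |    F     |       T        |    F    |     T     |     F      | T
F | F | F ||    F    |       F       |    F    |    T     |       T        |    F    |     T     |     F      | T
The formula is true on 7 of the 8 rows.

7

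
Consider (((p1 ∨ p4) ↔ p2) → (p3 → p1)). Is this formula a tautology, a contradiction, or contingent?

p1 | p2 | p3 | p4 | (p1 ∨ p4) | ((p1 ∨ p4) ↔ p2) | (p3 → p1) | (((p1 ∨ p4) ↔ p2) → (p3 → p1))
-- | -- | -- | -- | --------- | ---------------- | --------- | ------------------------------
T  | T  | T  | T  |     T     |        T         |     T     |               T               
T  | T  | T  | F  |     T     |        T         |     T     |               T               
T  | T  | F  | T  |     T     |        T         |     T     |               T               
T  | T  | F  | F  |     T     |        T         |     T     |               T               
T  | F  | T  | T  |     T     |        F         |     T     |               T               
T  | F  | T  | F  |     T     |        F         |     T     |               T               
T  | F  | F  | T  |     T     |        F         |     T     |               T               
T  | F  | F  | F  |     T     |        F         |     T     |               T               
F  | T  | T  | T  |     T     |        T         |     F     |               F               
F  | T  | T  | F  |     F     |        F         |     F     |               T               
F  | T  | F  | T  |     T     |        T         |     T     |               T               
F  | T  | F  | F  |     F     |        F         |     T     |               T               
F  | F  | T  | T  |     T     |        F         |     F     |               T               
F  | F  | T  | F  |     F     |        T         |     F     |               F               
F  | F  | F  | T  |     T     |        F         |     T     |               T               
F  | F  | F  | F  |     F     |        T         |     T     |               T               
14 of 16 rows are T, so the formula is contingent.

contingent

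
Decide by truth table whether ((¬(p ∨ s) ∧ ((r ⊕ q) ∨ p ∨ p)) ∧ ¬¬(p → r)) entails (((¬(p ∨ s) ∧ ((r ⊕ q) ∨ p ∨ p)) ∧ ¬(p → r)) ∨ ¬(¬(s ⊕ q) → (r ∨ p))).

no

p | q | r | s || φ | ψ
F | F | F | F || F | T
F | F | F | T || F | F
F | F | T | F || T | F
F | F | T | T || F | F
F | T | F | F || T | F
F | T | F | T || F | T
F | T | T | F || F | F
F | T | T | T || F | F
T | F | F | F || F | F
T | F | F | T || F | F
T | F | T | F || F | F
T | F | T | T || F | F
T | T | F | F || F | F
T | T | F | T || F | F
T | T | T | F || F | F
T | T | T | T || F | F
At p=F, q=F, r=T, s=F we have φ true but ψ false, so φ does not entail ψ.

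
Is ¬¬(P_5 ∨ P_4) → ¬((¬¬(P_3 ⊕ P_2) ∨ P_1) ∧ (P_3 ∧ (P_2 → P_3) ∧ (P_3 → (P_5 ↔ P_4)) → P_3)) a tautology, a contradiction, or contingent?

contingent

P_1  P_2  P_3  P_4  P_5  |  φ
 0    0    0    0    0   |  1
 0    0    0    0    1   |  1
 0    0    0    1    0   |  1
 0    0    0    1    1   |  1
 0    0    1    0    0   |  1
 0    0    1    0    1   |  0
 0    0    1    1    0   |  0
 0    0    1    1    1   |  0
 0    1    0    0    0   |  1
 0    1    0    0    1   |  0
 0    1    0    1    0   |  0
 0    1    0    1    1   |  0
 0    1    1    0    0   |  1
 0    1    1    0    1   |  1
 0    1    1    1    0   |  1
 0    1    1    1    1   |  1
 1    0    0    0    0   |  1
 1    0    0    0    1   |  0
 1    0    0    1    0   |  0
 1    0    0    1    1   |  0
 1    0    1    0    0   |  1
 1    0    1    0    1   |  0
 1    0    1    1    0   |  0
 1    0    1    1    1   |  0
 1    1    0    0    0   |  1
 1    1    0    0    1   |  0
 1    1    0    1    0   |  0
 1    1    0    1    1   |  0
 1    1    1    0    0   |  1
 1    1    1    0    1   |  0
 1    1    1    1    0   |  0
 1    1    1    1    1   |  0
14 of 32 rows are 1, so the formula is contingent.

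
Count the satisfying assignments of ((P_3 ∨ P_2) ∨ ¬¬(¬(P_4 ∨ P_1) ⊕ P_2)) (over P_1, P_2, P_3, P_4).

P_1 | P_2 | P_3 | P_4 | φ
--- | --- | --- | --- | -
 T  |  T  |  T  |  T  | T
 T  |  T  |  T  |  F  | T
 T  |  T  |  F  |  T  | T
 T  |  T  |  F  |  F  | T
 T  |  F  |  T  |  T  | T
 T  |  F  |  T  |  F  | T
 T  |  F  |  F  |  T  | F
 T  |  F  |  F  |  F  | F
 F  |  T  |  T  |  T  | T
 F  |  T  |  T  |  F  | T
 F  |  T  |  F  |  T  | T
 F  |  T  |  F  |  F  | T
 F  |  F  |  T  |  T  | T
 F  |  F  |  T  |  F  | T
 F  |  F  |  F  |  T  | F
 F  |  F  |  F  |  F  | T
The formula is true on 13 of the 16 rows.

13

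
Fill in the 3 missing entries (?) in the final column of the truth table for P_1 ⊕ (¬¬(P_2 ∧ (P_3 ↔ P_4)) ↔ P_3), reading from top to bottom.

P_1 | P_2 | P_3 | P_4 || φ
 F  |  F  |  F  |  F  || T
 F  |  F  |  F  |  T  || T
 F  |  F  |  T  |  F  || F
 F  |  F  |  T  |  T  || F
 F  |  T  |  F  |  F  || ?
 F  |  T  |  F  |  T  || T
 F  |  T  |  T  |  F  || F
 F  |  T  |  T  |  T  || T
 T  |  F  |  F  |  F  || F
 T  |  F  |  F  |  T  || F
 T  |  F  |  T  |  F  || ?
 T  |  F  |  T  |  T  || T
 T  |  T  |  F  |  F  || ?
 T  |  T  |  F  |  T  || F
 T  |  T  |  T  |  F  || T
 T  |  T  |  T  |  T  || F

F, T, T

Row P_1=F, P_2=T, P_3=F, P_4=F: (¬¬(P_2 ∧ (P_3 ↔ P_4)) ↔ P_3) = F, so the formula = F.
Row P_1=T, P_2=F, P_3=T, P_4=F: (¬¬(P_2 ∧ (P_3 ↔ P_4)) ↔ P_3) = F, so the formula = T.
Row P_1=T, P_2=T, P_3=F, P_4=F: (¬¬(P_2 ∧ (P_3 ↔ P_4)) ↔ P_3) = F, so the formula = T.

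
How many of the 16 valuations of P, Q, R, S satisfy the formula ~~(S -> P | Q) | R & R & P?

P  Q  R  S     (~~(S -> (P | Q)) | (R & R & P))
0  0  0  0                    1                
0  0  0  1                    0                
0  0  1  0                    1                
0  0  1  1                    0                
0  1  0  0                    1                
0  1  0  1                    1                
0  1  1  0                    1                
0  1  1  1                    1                
1  0  0  0                    1                
1  0  0  1                    1                
1  0  1  0                    1                
1  0  1  1                    1                
1  1  0  0                    1                
1  1  0  1                    1                
1  1  1  0                    1                
1  1  1  1                    1                
The formula is true on 14 of the 16 rows.

14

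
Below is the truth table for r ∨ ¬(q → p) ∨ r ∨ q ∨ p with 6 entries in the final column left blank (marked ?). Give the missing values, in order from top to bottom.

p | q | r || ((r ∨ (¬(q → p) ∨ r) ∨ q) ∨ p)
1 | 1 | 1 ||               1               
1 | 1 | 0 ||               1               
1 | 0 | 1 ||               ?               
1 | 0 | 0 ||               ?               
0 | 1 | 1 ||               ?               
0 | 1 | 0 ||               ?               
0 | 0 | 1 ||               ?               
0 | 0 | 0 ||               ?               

1, 1, 1, 1, 1, 0

Row p=1, q=0, r=1: (r ∨ ¬(q → p) ∨ r ∨ q) = 1, so ((r ∨ (¬(q → p) ∨ r) ∨ q) ∨ p) = 1.
Row p=1, q=0, r=0: (r ∨ ¬(q → p) ∨ r ∨ q) = 0, so ((r ∨ (¬(q → p) ∨ r) ∨ q) ∨ p) = 1.
Row p=0, q=1, r=1: (r ∨ ¬(q → p) ∨ r ∨ q) = 1, so ((r ∨ (¬(q → p) ∨ r) ∨ q) ∨ p) = 1.
Row p=0, q=1, r=0: (r ∨ ¬(q → p) ∨ r ∨ q) = 1, so ((r ∨ (¬(q → p) ∨ r) ∨ q) ∨ p) = 1.
Row p=0, q=0, r=1: (r ∨ ¬(q → p) ∨ r ∨ q) = 1, so ((r ∨ (¬(q → p) ∨ r) ∨ q) ∨ p) = 1.
Row p=0, q=0, r=0: (r ∨ ¬(q → p) ∨ r ∨ q) = 0, so ((r ∨ (¬(q → p) ∨ r) ∨ q) ∨ p) = 0.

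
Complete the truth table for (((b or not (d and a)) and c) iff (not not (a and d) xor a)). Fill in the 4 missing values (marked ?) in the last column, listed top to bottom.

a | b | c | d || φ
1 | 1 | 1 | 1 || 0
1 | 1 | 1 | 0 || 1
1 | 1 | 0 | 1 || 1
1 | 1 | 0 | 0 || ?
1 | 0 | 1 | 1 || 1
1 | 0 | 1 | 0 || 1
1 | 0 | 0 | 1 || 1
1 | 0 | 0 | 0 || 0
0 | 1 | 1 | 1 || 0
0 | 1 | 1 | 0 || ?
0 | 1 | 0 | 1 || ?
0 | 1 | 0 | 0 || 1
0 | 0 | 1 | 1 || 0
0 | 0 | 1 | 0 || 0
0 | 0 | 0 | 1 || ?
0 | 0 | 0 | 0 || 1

Row a=1, b=1, c=0, d=0: ((b or not (d and a)) and c) = 0, (not not (a and d) xor a) = 1, so the formula = 0.
Row a=0, b=1, c=1, d=0: ((b or not (d and a)) and c) = 1, (not not (a and d) xor a) = 0, so the formula = 0.
Row a=0, b=1, c=0, d=1: ((b or not (d and a)) and c) = 0, (not not (a and d) xor a) = 0, so the formula = 1.
Row a=0, b=0, c=0, d=1: ((b or not (d and a)) and c) = 0, (not not (a and d) xor a) = 0, so the formula = 1.

0, 0, 1, 1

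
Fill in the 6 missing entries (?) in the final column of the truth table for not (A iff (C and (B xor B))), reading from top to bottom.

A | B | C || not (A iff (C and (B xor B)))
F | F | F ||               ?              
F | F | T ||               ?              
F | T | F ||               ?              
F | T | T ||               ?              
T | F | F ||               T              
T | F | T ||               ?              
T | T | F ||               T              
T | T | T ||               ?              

F, F, F, F, T, T

Row A=F, B=F, C=F: (C and (B xor B)) = F, (A iff (C and (B xor B))) = T, so not (A iff (C and (B xor B))) = F.
Row A=F, B=F, C=T: (C and (B xor B)) = F, (A iff (C and (B xor B))) = T, so not (A iff (C and (B xor B))) = F.
Row A=F, B=T, C=F: (C and (B xor B)) = F, (A iff (C and (B xor B))) = T, so not (A iff (C and (B xor B))) = F.
Row A=F, B=T, C=T: (C and (B xor B)) = F, (A iff (C and (B xor B))) = T, so not (A iff (C and (B xor B))) = F.
Row A=T, B=F, C=T: (C and (B xor B)) = F, (A iff (C and (B xor B))) = F, so not (A iff (C and (B xor B))) = T.
Row A=T, B=T, C=T: (C and (B xor B)) = F, (A iff (C and (B xor B))) = F, so not (A iff (C and (B xor B))) = T.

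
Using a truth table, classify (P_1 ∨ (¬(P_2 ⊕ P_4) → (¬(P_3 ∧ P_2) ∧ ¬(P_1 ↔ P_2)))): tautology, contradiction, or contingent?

contingent

P_1  P_2  P_3  P_4  |  (P_2 ⊕ P_4)  ¬(P_2 ⊕ P_4)  (P_3 ∧ P_2)  ¬(P_3 ∧ P_2)  (P_1 ↔ P_2)  ¬(P_1 ↔ P_2)  φ
 1    1    1    1   |       0            1             1            0             1            0        1
 1    1    1    0   |       1            0             1            0             1            0        1
 1    1    0    1   |       0            1             0            1             1            0        1
 1    1    0    0   |       1            0             0            1             1            0        1
 1    0    1    1   |       1            0             0            1             0            1        1
 1    0    1    0   |       0            1             0            1             0            1        1
 1    0    0    1   |       1            0             0            1             0            1        1
 1    0    0    0   |       0            1             0            1             0            1        1
 0    1    1    1   |       0            1             1            0             0            1        0
 0    1    1    0   |       1            0             1            0             0            1        1
 0    1    0    1   |       0            1             0            1             0            1        1
 0    1    0    0   |       1            0             0            1             0            1        1
 0    0    1    1   |       1            0             0            1             1            0        1
 0    0    1    0   |       0            1             0            1             1            0        0
 0    0    0    1   |       1            0             0            1             1            0        1
 0    0    0    0   |       0            1             0            1             1            0        0
13 of 16 rows are 1, so the formula is contingent.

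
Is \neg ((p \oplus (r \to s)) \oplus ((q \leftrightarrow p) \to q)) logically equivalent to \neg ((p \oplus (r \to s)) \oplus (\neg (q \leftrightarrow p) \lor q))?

  p   |   q   |   r   |   s   ||   φ   |   ψ  
False | False | False | False || False | False
False | False | False |  True || False | False
False | False |  True | False ||  True |  True
False | False |  True |  True || False | False
False |  True | False | False ||  True |  True
False |  True | False |  True ||  True |  True
False |  True |  True | False || False | False
False |  True |  True |  True ||  True |  True
 True | False | False | False || False | False
 True | False | False |  True || False | False
 True | False |  True | False ||  True |  True
 True | False |  True |  True || False | False
 True |  True | False | False || False | False
 True |  True | False |  True || False | False
 True |  True |  True | False ||  True |  True
 True |  True |  True |  True || False | False
The columns for φ and ψ agree on every row, so they are logically equivalent.

equivalent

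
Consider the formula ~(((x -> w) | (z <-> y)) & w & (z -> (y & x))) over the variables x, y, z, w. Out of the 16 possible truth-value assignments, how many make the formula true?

11

x  y  z  w     (x -> w)  (z <-> y)  ((x -> w) | (z <-> y))  (y & x)  (z -> (y & x))  φ
F  F  F  F        T          T                T                F           T         T
F  F  F  T        T          T                T                F           T         F
F  F  T  F        T          F                T                F           F         T
F  F  T  T        T          F                T                F           F         T
F  T  F  F        T          F                T                F           T         T
F  T  F  T        T          F                T                F           T         F
F  T  T  F        T          T                T                F           F         T
F  T  T  T        T          T                T                F           F         T
T  F  F  F        F          T                T                F           T         T
T  F  F  T        T          T                T                F           T         F
T  F  T  F        F          F                F                F           F         T
T  F  T  T        T          F                T                F           F         T
T  T  F  F        F          F                F                T           T         T
T  T  F  T        T          F                T                T           T         F
T  T  T  F        F          T                T                T           T         T
T  T  T  T        T          T                T                T           T         F
The formula is true on 11 of the 16 rows.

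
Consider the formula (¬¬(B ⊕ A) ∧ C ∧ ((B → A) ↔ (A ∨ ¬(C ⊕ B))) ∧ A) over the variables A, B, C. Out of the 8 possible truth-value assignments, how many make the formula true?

1

A  B  C  |  (B ⊕ A)  ¬(B ⊕ A)  ¬¬(B ⊕ A)  (B → A)  (C ⊕ B)  ¬(C ⊕ B)  (A ∨ ¬(C ⊕ B))  ((B → A) ↔ (A ∨ ¬(C ⊕ B)))  φ
F  F  F  |     F        T          F         T        F        T            T                     T               F
F  F  T  |     F        T          F         T        T        F            F                     F               F
F  T  F  |     T        F          T         F        T        F            F                     T               F
F  T  T  |     T        F          T         F        F        T            T                     F               F
T  F  F  |     T        F          T         T        F        T            T                     T               F
T  F  T  |     T        F          T         T        T        F            T                     T               T
T  T  F  |     F        T          F         T        T        F            T                     T               F
T  T  T  |     F        T          F         T        F        T            T                     T               F
The formula is true on 1 of the 8 rows.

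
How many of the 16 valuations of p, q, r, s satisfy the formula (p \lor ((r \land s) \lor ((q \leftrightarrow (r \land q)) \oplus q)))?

p  q  r  s  |  (r \land s)  (r \land q)  φ
0  0  0  0  |       0            0       1
0  0  0  1  |       0            0       1
0  0  1  0  |       0            0       1
0  0  1  1  |       1            0       1
0  1  0  0  |       0            0       1
0  1  0  1  |       0            0       1
0  1  1  0  |       0            1       0
0  1  1  1  |       1            1       1
1  0  0  0  |       0            0       1
1  0  0  1  |       0            0       1
1  0  1  0  |       0            0       1
1  0  1  1  |       1            0       1
1  1  0  0  |       0            0       1
1  1  0  1  |       0            0       1
1  1  1  0  |       0            1       1
1  1  1  1  |       1            1       1
The formula is true on 15 of the 16 rows.

15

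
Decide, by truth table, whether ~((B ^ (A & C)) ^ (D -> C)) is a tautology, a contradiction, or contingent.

A | B | C | D | ~((B ^ (A & C)) ^ (D -> C))
- | - | - | - | ---------------------------
F | F | F | F |              F             
F | F | F | T |              T             
F | F | T | F |              F             
F | F | T | T |              F             
F | T | F | F |              T             
F | T | F | T |              F             
F | T | T | F |              T             
F | T | T | T |              T             
T | F | F | F |              F             
T | F | F | T |              T             
T | F | T | F |              T             
T | F | T | T |              T             
T | T | F | F |              T             
T | T | F | T |              F             
T | T | T | F |              F             
T | T | T | T |              F             
8 of 16 rows are T, so the formula is contingent.

contingent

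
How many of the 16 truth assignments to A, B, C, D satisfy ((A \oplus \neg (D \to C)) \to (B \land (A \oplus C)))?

A | B | C | D || (D \to C) | \neg (D \to C) | (A \oplus \neg (D \to C)) | (A \oplus C) | (B \land (A \oplus C)) | φ
0 | 0 | 0 | 0 ||     1     |       0        |             0             |      0       |           0            | 1
0 | 0 | 0 | 1 ||     0     |       1        |             1             |      0       |           0            | 0
0 | 0 | 1 | 0 ||     1     |       0        |             0             |      1       |           0            | 1
0 | 0 | 1 | 1 ||     1     |       0        |             0             |      1       |           0            | 1
0 | 1 | 0 | 0 ||     1     |       0        |             0             |      0       |           0            | 1
0 | 1 | 0 | 1 ||     0     |       1        |             1             |      0       |           0            | 0
0 | 1 | 1 | 0 ||     1     |       0        |             0             |      1       |           1            | 1
0 | 1 | 1 | 1 ||     1     |       0        |             0             |      1       |           1            | 1
1 | 0 | 0 | 0 ||     1     |       0        |             1             |      1       |           0            | 0
1 | 0 | 0 | 1 ||     0     |       1        |             0             |      1       |           0            | 1
1 | 0 | 1 | 0 ||     1     |       0        |             1             |      0       |           0            | 0
1 | 0 | 1 | 1 ||     1     |       0        |             1             |      0       |           0            | 0
1 | 1 | 0 | 0 ||     1     |       0        |             1             |      1       |           1            | 1
1 | 1 | 0 | 1 ||     0     |       1        |             0             |      1       |           1            | 1
1 | 1 | 1 | 0 ||     1     |       0        |             1             |      0       |           0            | 0
1 | 1 | 1 | 1 ||     1     |       0        |             1             |      0       |           0            | 0
The formula is true on 9 of the 16 rows.

9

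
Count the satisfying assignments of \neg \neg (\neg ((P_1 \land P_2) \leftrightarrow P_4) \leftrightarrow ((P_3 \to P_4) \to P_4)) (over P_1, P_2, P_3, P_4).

10

P_1 | P_2 | P_3 | P_4 | (P_1 \land P_2) | (P_3 \to P_4) | ((P_3 \to P_4) \to P_4) | φ
--- | --- | --- | --- | --------------- | ------------- | ----------------------- | -
 0  |  0  |  0  |  0  |        0        |       1       |            0            | 1
 0  |  0  |  0  |  1  |        0        |       1       |            1            | 1
 0  |  0  |  1  |  0  |        0        |       0       |            1            | 0
 0  |  0  |  1  |  1  |        0        |       1       |            1            | 1
 0  |  1  |  0  |  0  |        0        |       1       |            0            | 1
 0  |  1  |  0  |  1  |        0        |       1       |            1            | 1
 0  |  1  |  1  |  0  |        0        |       0       |            1            | 0
 0  |  1  |  1  |  1  |        0        |       1       |            1            | 1
 1  |  0  |  0  |  0  |        0        |       1       |            0            | 1
 1  |  0  |  0  |  1  |        0        |       1       |            1            | 1
 1  |  0  |  1  |  0  |        0        |       0       |            1            | 0
 1  |  0  |  1  |  1  |        0        |       1       |            1            | 1
 1  |  1  |  0  |  0  |        1        |       1       |            0            | 0
 1  |  1  |  0  |  1  |        1        |       1       |            1            | 0
 1  |  1  |  1  |  0  |        1        |       0       |            1            | 1
 1  |  1  |  1  |  1  |        1        |       1       |            1            | 0
The formula is true on 10 of the 16 rows.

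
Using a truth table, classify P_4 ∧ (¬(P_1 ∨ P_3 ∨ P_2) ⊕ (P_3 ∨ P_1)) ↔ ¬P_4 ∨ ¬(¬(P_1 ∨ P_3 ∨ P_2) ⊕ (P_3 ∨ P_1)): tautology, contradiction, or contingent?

P_1 | P_2 | P_3 | P_4 || φ
 T  |  T  |  T  |  T  || F
 T  |  T  |  T  |  F  || F
 T  |  T  |  F  |  T  || F
 T  |  T  |  F  |  F  || F
 T  |  F  |  T  |  T  || F
 T  |  F  |  T  |  F  || F
 T  |  F  |  F  |  T  || F
 T  |  F  |  F  |  F  || F
 F  |  T  |  T  |  T  || F
 F  |  T  |  T  |  F  || F
 F  |  T  |  F  |  T  || F
 F  |  T  |  F  |  F  || F
 F  |  F  |  T  |  T  || F
 F  |  F  |  T  |  F  || F
 F  |  F  |  F  |  T  || F
 F  |  F  |  F  |  F  || F
Every row is F, so the formula is a contradiction.

contradiction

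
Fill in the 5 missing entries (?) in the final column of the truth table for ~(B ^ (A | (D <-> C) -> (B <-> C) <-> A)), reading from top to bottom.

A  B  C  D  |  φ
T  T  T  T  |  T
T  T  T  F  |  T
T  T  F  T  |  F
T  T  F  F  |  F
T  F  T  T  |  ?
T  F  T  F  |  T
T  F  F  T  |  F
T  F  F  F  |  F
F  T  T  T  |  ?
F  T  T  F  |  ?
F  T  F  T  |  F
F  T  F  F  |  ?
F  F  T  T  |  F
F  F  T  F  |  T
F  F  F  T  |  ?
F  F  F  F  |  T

Row A=T, B=F, C=T, D=T: (A | (D <-> C) -> (B <-> C) <-> A) = F, (B ^ (A | (D <-> C) -> (B <-> C) <-> A)) = F, so the formula = T.
Row A=F, B=T, C=T, D=T: (A | (D <-> C) -> (B <-> C) <-> A) = F, (B ^ (A | (D <-> C) -> (B <-> C) <-> A)) = T, so the formula = F.
Row A=F, B=T, C=T, D=F: (A | (D <-> C) -> (B <-> C) <-> A) = F, (B ^ (A | (D <-> C) -> (B <-> C) <-> A)) = T, so the formula = F.
Row A=F, B=T, C=F, D=F: (A | (D <-> C) -> (B <-> C) <-> A) = T, (B ^ (A | (D <-> C) -> (B <-> C) <-> A)) = F, so the formula = T.
Row A=F, B=F, C=F, D=T: (A | (D <-> C) -> (B <-> C) <-> A) = F, (B ^ (A | (D <-> C) -> (B <-> C) <-> A)) = F, so the formula = T.

T, F, F, T, T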